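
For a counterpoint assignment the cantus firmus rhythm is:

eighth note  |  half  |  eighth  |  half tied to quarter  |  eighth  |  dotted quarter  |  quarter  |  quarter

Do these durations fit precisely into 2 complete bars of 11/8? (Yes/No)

No

One bar of 11/8 = 11 eighth notes, so 2 bars = 22.
Express everything in eighth notes: eighth note = 1; half = 4; eighth = 1; half tied to quarter (half + quarter) = 6; eighth = 1; dotted quarter = 3; quarter = 2; quarter = 2.
Altogether 1 + 4 + 1 + 6 + 1 + 3 + 2 + 2 = 20.
20 falls short of 22, so the answer is No.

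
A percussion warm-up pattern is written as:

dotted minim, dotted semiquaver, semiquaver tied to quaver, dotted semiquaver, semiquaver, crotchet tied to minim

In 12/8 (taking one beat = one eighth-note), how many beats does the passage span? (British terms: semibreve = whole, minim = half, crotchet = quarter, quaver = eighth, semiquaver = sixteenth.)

15.5

One eighth-note beat = 4 thirty-second notes.
Express everything in thirty-second notes: dotted minim = 24; dotted semiquaver = 3; semiquaver tied to quaver (semiquaver + quaver) = 6; dotted semiquaver = 3; semiquaver = 2; crotchet tied to minim (crotchet + minim) = 24.
Total: 24 + 3 + 6 + 3 + 2 + 24 = 62.
62 ÷ 4 = 15.5 beats.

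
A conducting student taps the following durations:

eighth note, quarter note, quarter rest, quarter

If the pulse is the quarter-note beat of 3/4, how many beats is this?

One quarter-note beat = 2 eighth notes.
Working in eighth notes: eighth note = 1; quarter note = 2; quarter rest = 2; quarter = 2.
Sum: 1 + 2 + 2 + 2 = 7.
7 ÷ 2 = 3.5 beats.

3.5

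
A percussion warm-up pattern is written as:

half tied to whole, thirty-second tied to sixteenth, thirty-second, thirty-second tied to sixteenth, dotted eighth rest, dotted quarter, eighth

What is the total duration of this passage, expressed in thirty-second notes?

Working in thirty-second notes: half tied to whole (half + whole) = 48; thirty-second tied to sixteenth (thirty-second + sixteenth) = 3; thirty-second = 1; thirty-second tied to sixteenth (thirty-second + sixteenth) = 3; dotted eighth rest = 6; dotted quarter = 12; eighth = 4.
Adding: 48 + 3 + 1 + 3 + 6 + 12 + 4 = 77 thirty-second notes.

77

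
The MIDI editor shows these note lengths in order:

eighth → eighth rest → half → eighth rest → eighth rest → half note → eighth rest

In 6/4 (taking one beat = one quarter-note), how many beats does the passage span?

6.5

One quarter-note beat = 2 eighth notes.
In eighth notes: eighth = 1; eighth rest = 1; half = 4; eighth rest = 1; eighth rest = 1; half note = 4; eighth rest = 1.
Sum: 1 + 1 + 4 + 1 + 1 + 4 + 1 = 13.
13 ÷ 2 = 6.5 beats.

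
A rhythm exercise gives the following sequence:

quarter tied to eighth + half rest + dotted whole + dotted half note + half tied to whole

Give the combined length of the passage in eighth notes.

In eighth notes: quarter tied to eighth (quarter + eighth) = 3; half rest = 4; dotted whole = 12; dotted half note = 6; half tied to whole (half + whole) = 12.
Adding: 3 + 4 + 12 + 6 + 12 = 37 eighth notes.

37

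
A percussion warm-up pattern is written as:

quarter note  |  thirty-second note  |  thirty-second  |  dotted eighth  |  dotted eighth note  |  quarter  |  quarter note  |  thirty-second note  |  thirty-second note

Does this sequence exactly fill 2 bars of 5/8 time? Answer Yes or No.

One bar of 5/8 = 20 thirty-second notes, so 2 bars = 40.
In thirty-second notes: quarter note = 8; thirty-second note = 1; thirty-second = 1; dotted eighth = 6; dotted eighth note = 6; quarter = 8; quarter note = 8; thirty-second note = 1; thirty-second note = 1.
Adding: 8 + 1 + 1 + 6 + 6 + 8 + 8 + 1 + 1 = 40.
40 equals 40, so the answer is Yes.

Yes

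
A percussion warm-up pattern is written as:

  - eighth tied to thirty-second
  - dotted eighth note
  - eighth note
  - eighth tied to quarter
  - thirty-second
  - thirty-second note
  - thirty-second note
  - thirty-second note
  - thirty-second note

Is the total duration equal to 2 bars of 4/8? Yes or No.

Yes

One bar of 4/8 = 16 thirty-second notes, so 2 bars = 32.
In thirty-second notes: eighth tied to thirty-second (eighth + thirty-second) = 5; dotted eighth note = 6; eighth note = 4; eighth tied to quarter (eighth + quarter) = 12; thirty-second = 1; thirty-second note = 1; thirty-second note = 1; thirty-second note = 1; thirty-second note = 1.
Altogether 5 + 6 + 4 + 12 + 1 + 1 + 1 + 1 + 1 = 32.
32 equals 32, so the answer is Yes.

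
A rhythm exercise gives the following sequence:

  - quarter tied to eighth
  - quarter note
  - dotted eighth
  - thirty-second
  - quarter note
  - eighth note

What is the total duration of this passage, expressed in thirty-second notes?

39

Express everything in thirty-second notes: quarter tied to eighth (quarter + eighth) = 12; quarter note = 8; dotted eighth = 6; thirty-second = 1; quarter note = 8; eighth note = 4.
Altogether 12 + 8 + 6 + 1 + 8 + 4 = 39 thirty-second notes.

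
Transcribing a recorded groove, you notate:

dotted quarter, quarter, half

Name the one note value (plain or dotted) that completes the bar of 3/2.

The bar of 3/2 = 12 eighth notes.
Working in eighth notes: dotted quarter = 3; quarter = 2; half = 4.
Altogether 3 + 2 + 4 = 9.
Remaining: 12 − 9 = 3 eighth notes, which is a dotted quarter note.

dotted quarter note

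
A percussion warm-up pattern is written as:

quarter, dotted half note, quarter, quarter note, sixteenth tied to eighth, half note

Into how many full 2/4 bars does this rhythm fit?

4

One bar of 2/4 = 8 sixteenth notes.
Each duration in sixteenth notes: quarter = 4; dotted half note = 12; quarter = 4; quarter note = 4; sixteenth tied to eighth (sixteenth + eighth) = 3; half note = 8.
Sum: 4 + 12 + 4 + 4 + 3 + 8 = 35.
35 ÷ 8 = 4 complete bars with 3 left over.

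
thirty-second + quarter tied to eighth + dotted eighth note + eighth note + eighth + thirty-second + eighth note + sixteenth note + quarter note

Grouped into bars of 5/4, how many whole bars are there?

One bar of 5/4 = 40 thirty-second notes.
Convert each value to thirty-second notes: thirty-second = 1; quarter tied to eighth (quarter + eighth) = 12; dotted eighth note = 6; eighth note = 4; eighth = 4; thirty-second = 1; eighth note = 4; sixteenth note = 2; quarter note = 8.
Altogether 1 + 12 + 6 + 4 + 4 + 1 + 4 + 2 + 8 = 42.
42 ÷ 40 = 1 complete bar with 2 left over.

1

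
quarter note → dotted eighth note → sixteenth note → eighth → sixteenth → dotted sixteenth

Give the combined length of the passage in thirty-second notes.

25

Working in thirty-second notes: quarter note = 8; dotted eighth note = 6; sixteenth note = 2; eighth = 4; sixteenth = 2; dotted sixteenth = 3.
Altogether 8 + 6 + 2 + 4 + 2 + 3 = 25 thirty-second notes.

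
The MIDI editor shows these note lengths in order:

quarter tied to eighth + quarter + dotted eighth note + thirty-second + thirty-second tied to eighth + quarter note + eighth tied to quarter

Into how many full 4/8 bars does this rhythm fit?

One bar of 4/8 = 16 thirty-second notes.
Working in thirty-second notes: quarter tied to eighth (quarter + eighth) = 12; quarter = 8; dotted eighth note = 6; thirty-second = 1; thirty-second tied to eighth (thirty-second + eighth) = 5; quarter note = 8; eighth tied to quarter (eighth + quarter) = 12.
Adding: 12 + 8 + 6 + 1 + 5 + 8 + 12 = 52.
52 ÷ 16 = 3 complete bars with 4 left over.

3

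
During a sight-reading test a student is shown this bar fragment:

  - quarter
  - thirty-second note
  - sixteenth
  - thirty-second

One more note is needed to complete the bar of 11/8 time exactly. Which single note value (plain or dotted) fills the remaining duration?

whole note

The bar of 11/8 = 44 thirty-second notes.
In thirty-second notes: quarter = 8; thirty-second note = 1; sixteenth = 2; thirty-second = 1.
Total: 8 + 1 + 2 + 1 = 12.
Remaining: 44 − 12 = 32 thirty-second notes, which is a whole note.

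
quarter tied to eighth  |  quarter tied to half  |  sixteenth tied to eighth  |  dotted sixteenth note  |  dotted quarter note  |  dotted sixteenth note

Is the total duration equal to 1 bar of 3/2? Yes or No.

One bar of 3/2 = 48 thirty-second notes.
Convert each value to thirty-second notes: quarter tied to eighth (quarter + eighth) = 12; quarter tied to half (quarter + half) = 24; sixteenth tied to eighth (sixteenth + eighth) = 6; dotted sixteenth note = 3; dotted quarter note = 12; dotted sixteenth note = 3.
Adding: 12 + 24 + 6 + 3 + 12 + 3 = 60.
60 exceeds 48, so the answer is No.

No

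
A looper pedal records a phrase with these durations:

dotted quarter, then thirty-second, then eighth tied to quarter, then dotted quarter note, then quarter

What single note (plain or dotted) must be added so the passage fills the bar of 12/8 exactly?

The bar of 12/8 = 48 thirty-second notes.
Working in thirty-second notes: dotted quarter = 12; thirty-second = 1; eighth tied to quarter (eighth + quarter) = 12; dotted quarter note = 12; quarter = 8.
Total: 12 + 1 + 12 + 12 + 8 = 45.
Remaining: 48 − 45 = 3 thirty-second notes, which is a dotted sixteenth note.

dotted sixteenth note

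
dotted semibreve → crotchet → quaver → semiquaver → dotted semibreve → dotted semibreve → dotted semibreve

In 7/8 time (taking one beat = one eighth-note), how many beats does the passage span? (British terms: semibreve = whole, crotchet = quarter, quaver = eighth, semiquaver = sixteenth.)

51.5

One eighth-note beat = 2 sixteenth notes.
Convert each value to sixteenth notes: dotted semibreve = 24; crotchet = 4; quaver = 2; semiquaver = 1; dotted semibreve = 24; dotted semibreve = 24; dotted semibreve = 24.
Adding: 24 + 4 + 2 + 1 + 24 + 24 + 24 = 103.
103 ÷ 2 = 51.5 beats.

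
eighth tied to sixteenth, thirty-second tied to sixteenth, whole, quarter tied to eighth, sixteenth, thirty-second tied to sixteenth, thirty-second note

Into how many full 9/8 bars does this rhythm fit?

One bar of 9/8 = 36 thirty-second notes.
In thirty-second notes: eighth tied to sixteenth (eighth + sixteenth) = 6; thirty-second tied to sixteenth (thirty-second + sixteenth) = 3; whole = 32; quarter tied to eighth (quarter + eighth) = 12; sixteenth = 2; thirty-second tied to sixteenth (thirty-second + sixteenth) = 3; thirty-second note = 1.
Sum: 6 + 3 + 32 + 12 + 2 + 3 + 1 = 59.
59 ÷ 36 = 1 complete bar with 23 left over.

1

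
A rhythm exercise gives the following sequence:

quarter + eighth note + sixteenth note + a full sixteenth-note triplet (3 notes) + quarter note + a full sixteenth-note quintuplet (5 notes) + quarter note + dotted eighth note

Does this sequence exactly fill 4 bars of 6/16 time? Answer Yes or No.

One bar of 6/16 = 6 sixteenth notes, so 4 bars = 24.
Express everything in sixteenth notes: quarter = 4; eighth note = 2; sixteenth note = 1; a full sixteenth-note triplet (3 notes) (three triplet sixteenths span one eighth) = 2; quarter note = 4; a full sixteenth-note quintuplet (5 notes) (five quintuplet sixteenths span one quarter) = 4; quarter note = 4; dotted eighth note = 3.
Adding: 4 + 2 + 1 + 2 + 4 + 4 + 4 + 3 = 24.
24 equals 24, so the answer is Yes.

Yes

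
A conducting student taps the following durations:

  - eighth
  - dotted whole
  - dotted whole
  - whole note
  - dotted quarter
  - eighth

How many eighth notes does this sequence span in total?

37

Working in eighth notes: eighth = 1; dotted whole = 12; dotted whole = 12; whole note = 8; dotted quarter = 3; eighth = 1.
Total: 1 + 12 + 12 + 8 + 3 + 1 = 37 eighth notes.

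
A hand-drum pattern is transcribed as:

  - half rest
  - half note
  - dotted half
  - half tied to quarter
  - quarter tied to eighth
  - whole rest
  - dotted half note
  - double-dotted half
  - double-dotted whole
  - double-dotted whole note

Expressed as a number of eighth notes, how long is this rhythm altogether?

Express everything in eighth notes: half rest = 4; half note = 4; dotted half = 6; half tied to quarter (half + quarter) = 6; quarter tied to eighth (quarter + eighth) = 3; whole rest = 8; dotted half note = 6; double-dotted half = 7; double-dotted whole = 14; double-dotted whole note = 14.
Sum: 4 + 4 + 6 + 6 + 3 + 8 + 6 + 7 + 14 + 14 = 72 eighth notes.

72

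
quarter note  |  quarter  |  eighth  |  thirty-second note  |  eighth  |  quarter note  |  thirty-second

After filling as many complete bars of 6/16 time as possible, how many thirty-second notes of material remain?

One bar of 6/16 = 12 thirty-second notes.
In thirty-second notes: quarter note = 8; quarter = 8; eighth = 4; thirty-second note = 1; eighth = 4; quarter note = 8; thirty-second = 1.
Sum: 8 + 8 + 4 + 1 + 4 + 8 + 1 = 34.
34 ÷ 12 = 2 complete bars with 10 thirty-second notes remaining.

10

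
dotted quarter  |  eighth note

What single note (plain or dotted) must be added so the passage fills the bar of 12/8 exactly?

whole note

The bar of 12/8 = 12 eighth notes.
Working in eighth notes: dotted quarter = 3; eighth note = 1.
Sum: 3 + 1 = 4.
Remaining: 12 − 4 = 8 eighth notes, which is a whole note.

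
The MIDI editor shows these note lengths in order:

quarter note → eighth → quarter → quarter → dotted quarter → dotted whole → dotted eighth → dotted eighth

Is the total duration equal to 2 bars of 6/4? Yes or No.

No

One bar of 6/4 = 24 sixteenth notes, so 2 bars = 48.
Each duration in sixteenth notes: quarter note = 4; eighth = 2; quarter = 4; quarter = 4; dotted quarter = 6; dotted whole = 24; dotted eighth = 3; dotted eighth = 3.
Altogether 4 + 2 + 4 + 4 + 6 + 24 + 3 + 3 = 50.
50 exceeds 48, so the answer is No.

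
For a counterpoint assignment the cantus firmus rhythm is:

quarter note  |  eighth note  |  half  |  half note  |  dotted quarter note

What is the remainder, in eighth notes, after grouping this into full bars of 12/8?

One bar of 12/8 = 12 eighth notes.
Working in eighth notes: quarter note = 2; eighth note = 1; half = 4; half note = 4; dotted quarter note = 3.
Sum: 2 + 1 + 4 + 4 + 3 = 14.
14 ÷ 12 = 1 complete bar with 2 eighth notes remaining.

2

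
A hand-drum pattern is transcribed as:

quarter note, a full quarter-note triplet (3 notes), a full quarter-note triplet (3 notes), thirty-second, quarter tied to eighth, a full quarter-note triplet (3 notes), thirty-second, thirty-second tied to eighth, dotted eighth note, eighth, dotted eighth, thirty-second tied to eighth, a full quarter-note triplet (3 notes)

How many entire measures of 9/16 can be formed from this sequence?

6

One bar of 9/16 = 18 thirty-second notes.
Express everything in thirty-second notes: quarter note = 8; a full quarter-note triplet (3 notes) (three triplet quarters span one half) = 16; a full quarter-note triplet (3 notes) (three triplet quarters span one half) = 16; thirty-second = 1; quarter tied to eighth (quarter + eighth) = 12; a full quarter-note triplet (3 notes) (three triplet quarters span one half) = 16; thirty-second = 1; thirty-second tied to eighth (thirty-second + eighth) = 5; dotted eighth note = 6; eighth = 4; dotted eighth = 6; thirty-second tied to eighth (thirty-second + eighth) = 5; a full quarter-note triplet (3 notes) (three triplet quarters span one half) = 16.
Altogether 8 + 16 + 16 + 1 + 12 + 16 + 1 + 5 + 6 + 4 + 6 + 5 + 16 = 112.
112 ÷ 18 = 6 complete bars with 4 left over.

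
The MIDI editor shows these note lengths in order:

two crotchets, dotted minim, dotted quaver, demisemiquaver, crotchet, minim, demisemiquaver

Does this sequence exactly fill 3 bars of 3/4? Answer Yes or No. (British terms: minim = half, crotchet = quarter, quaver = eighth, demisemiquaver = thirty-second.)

Yes

One bar of 3/4 = 24 thirty-second notes, so 3 bars = 72.
Working in thirty-second notes: crotchet = 8; crotchet = 8; dotted minim = 24; dotted quaver = 6; demisemiquaver = 1; crotchet = 8; minim = 16; demisemiquaver = 1.
Adding: 8 + 8 + 24 + 6 + 1 + 8 + 16 + 1 = 72.
72 equals 72, so the answer is Yes.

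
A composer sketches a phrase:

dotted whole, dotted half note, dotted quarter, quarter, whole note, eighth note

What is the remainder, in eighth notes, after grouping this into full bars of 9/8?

One bar of 9/8 = 9 eighth notes.
Convert each value to eighth notes: dotted whole = 12; dotted half note = 6; dotted quarter = 3; quarter = 2; whole note = 8; eighth note = 1.
Total: 12 + 6 + 3 + 2 + 8 + 1 = 32.
32 ÷ 9 = 3 complete bars with 5 eighth notes remaining.

5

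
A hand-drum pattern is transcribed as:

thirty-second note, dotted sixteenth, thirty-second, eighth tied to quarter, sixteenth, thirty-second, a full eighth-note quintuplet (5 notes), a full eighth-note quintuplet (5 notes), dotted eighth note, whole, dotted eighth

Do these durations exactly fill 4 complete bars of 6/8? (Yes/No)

One bar of 6/8 = 24 thirty-second notes, so 4 bars = 96.
Working in thirty-second notes: thirty-second note = 1; dotted sixteenth = 3; thirty-second = 1; eighth tied to quarter (eighth + quarter) = 12; sixteenth = 2; thirty-second = 1; a full eighth-note quintuplet (5 notes) (five quintuplet eighths span one half) = 16; a full eighth-note quintuplet (5 notes) (five quintuplet eighths span one half) = 16; dotted eighth note = 6; whole = 32; dotted eighth = 6.
Adding: 1 + 3 + 1 + 12 + 2 + 1 + 16 + 16 + 6 + 32 + 6 = 96.
96 equals 96, so the answer is Yes.

Yes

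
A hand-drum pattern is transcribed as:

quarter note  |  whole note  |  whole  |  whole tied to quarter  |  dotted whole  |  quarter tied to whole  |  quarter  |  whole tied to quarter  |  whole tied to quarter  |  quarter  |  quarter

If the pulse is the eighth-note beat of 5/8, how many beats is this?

76

One eighth-note beat = 2 sixteenth notes.
Express everything in sixteenth notes: quarter note = 4; whole note = 16; whole = 16; whole tied to quarter (whole + quarter) = 20; dotted whole = 24; quarter tied to whole (quarter + whole) = 20; quarter = 4; whole tied to quarter (whole + quarter) = 20; whole tied to quarter (whole + quarter) = 20; quarter = 4; quarter = 4.
Adding: 4 + 16 + 16 + 20 + 24 + 20 + 4 + 20 + 20 + 4 + 4 = 152.
152 ÷ 2 = 76 beats.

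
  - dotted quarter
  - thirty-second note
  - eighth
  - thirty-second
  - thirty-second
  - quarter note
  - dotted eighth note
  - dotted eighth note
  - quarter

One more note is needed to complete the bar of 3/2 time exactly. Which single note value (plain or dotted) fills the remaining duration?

thirty-second note

The bar of 3/2 = 48 thirty-second notes.
Convert each value to thirty-second notes: dotted quarter = 12; thirty-second note = 1; eighth = 4; thirty-second = 1; thirty-second = 1; quarter note = 8; dotted eighth note = 6; dotted eighth note = 6; quarter = 8.
Adding: 12 + 1 + 4 + 1 + 1 + 8 + 6 + 6 + 8 = 47.
Remaining: 48 − 47 = 1 thirty-second note, which is a thirty-second note.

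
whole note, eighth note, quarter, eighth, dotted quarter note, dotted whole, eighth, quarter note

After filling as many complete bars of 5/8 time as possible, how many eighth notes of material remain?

One bar of 5/8 = 5 eighth notes.
Convert each value to eighth notes: whole note = 8; eighth note = 1; quarter = 2; eighth = 1; dotted quarter note = 3; dotted whole = 12; eighth = 1; quarter note = 2.
Sum: 8 + 1 + 2 + 1 + 3 + 12 + 1 + 2 = 30.
30 ÷ 5 = 6 complete bars with 0 eighth notes remaining.

0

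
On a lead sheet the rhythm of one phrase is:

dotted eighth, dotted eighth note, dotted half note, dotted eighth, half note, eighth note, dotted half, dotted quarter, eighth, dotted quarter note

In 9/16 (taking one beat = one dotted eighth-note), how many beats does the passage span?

One dotted eighth-note beat = 3 sixteenth notes.
In sixteenth notes: dotted eighth = 3; dotted eighth note = 3; dotted half note = 12; dotted eighth = 3; half note = 8; eighth note = 2; dotted half = 12; dotted quarter = 6; eighth = 2; dotted quarter note = 6.
Total: 3 + 3 + 12 + 3 + 8 + 2 + 12 + 6 + 2 + 6 = 57.
57 ÷ 3 = 19 beats.

19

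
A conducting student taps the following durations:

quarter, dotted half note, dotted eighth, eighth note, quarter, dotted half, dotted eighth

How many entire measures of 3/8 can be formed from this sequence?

6

One bar of 3/8 = 6 sixteenth notes.
Each duration in sixteenth notes: quarter = 4; dotted half note = 12; dotted eighth = 3; eighth note = 2; quarter = 4; dotted half = 12; dotted eighth = 3.
Altogether 4 + 12 + 3 + 2 + 4 + 12 + 3 = 40.
40 ÷ 6 = 6 complete bars with 4 left over.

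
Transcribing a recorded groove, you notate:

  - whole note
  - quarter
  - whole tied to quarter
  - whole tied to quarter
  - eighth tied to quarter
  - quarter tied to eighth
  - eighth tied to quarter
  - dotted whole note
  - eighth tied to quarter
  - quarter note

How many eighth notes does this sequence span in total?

56

Express everything in eighth notes: whole note = 8; quarter = 2; whole tied to quarter (whole + quarter) = 10; whole tied to quarter (whole + quarter) = 10; eighth tied to quarter (eighth + quarter) = 3; quarter tied to eighth (quarter + eighth) = 3; eighth tied to quarter (eighth + quarter) = 3; dotted whole note = 12; eighth tied to quarter (eighth + quarter) = 3; quarter note = 2.
Adding: 8 + 2 + 10 + 10 + 3 + 3 + 3 + 12 + 3 + 2 = 56 eighth notes.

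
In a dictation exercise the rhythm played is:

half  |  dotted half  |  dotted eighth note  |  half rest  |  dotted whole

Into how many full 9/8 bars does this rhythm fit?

3

One bar of 9/8 = 18 sixteenth notes.
Working in sixteenth notes: half = 8; dotted half = 12; dotted eighth note = 3; half rest = 8; dotted whole = 24.
Altogether 8 + 12 + 3 + 8 + 24 = 55.
55 ÷ 18 = 3 complete bars with 1 left over.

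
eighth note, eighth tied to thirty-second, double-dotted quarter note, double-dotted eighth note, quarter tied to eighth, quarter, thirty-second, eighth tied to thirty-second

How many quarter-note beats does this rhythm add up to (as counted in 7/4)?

One quarter-note beat = 8 thirty-second notes.
Each duration in thirty-second notes: eighth note = 4; eighth tied to thirty-second (eighth + thirty-second) = 5; double-dotted quarter note = 14; double-dotted eighth note = 7; quarter tied to eighth (quarter + eighth) = 12; quarter = 8; thirty-second = 1; eighth tied to thirty-second (eighth + thirty-second) = 5.
Total: 4 + 5 + 14 + 7 + 12 + 8 + 1 + 5 = 56.
56 ÷ 8 = 7 beats.

7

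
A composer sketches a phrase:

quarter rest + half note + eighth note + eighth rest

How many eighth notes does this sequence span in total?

8

In eighth notes: quarter rest = 2; half note = 4; eighth note = 1; eighth rest = 1.
Altogether 2 + 4 + 1 + 1 = 8 eighth notes.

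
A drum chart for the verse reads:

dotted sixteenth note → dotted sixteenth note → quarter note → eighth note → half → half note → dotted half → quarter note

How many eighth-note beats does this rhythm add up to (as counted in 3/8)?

One eighth-note beat = 4 thirty-second notes.
Working in thirty-second notes: dotted sixteenth note = 3; dotted sixteenth note = 3; quarter note = 8; eighth note = 4; half = 16; half note = 16; dotted half = 24; quarter note = 8.
Altogether 3 + 3 + 8 + 4 + 16 + 16 + 24 + 8 = 82.
82 ÷ 4 = 20.5 beats.

20.5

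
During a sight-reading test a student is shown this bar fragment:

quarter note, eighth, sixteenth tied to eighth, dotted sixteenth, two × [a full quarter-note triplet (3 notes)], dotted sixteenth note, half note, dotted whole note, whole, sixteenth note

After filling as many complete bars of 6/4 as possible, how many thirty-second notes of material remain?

10

One bar of 6/4 = 48 thirty-second notes.
Convert each value to thirty-second notes: quarter note = 8; eighth = 4; sixteenth tied to eighth (sixteenth + eighth) = 6; dotted sixteenth = 3; a full quarter-note triplet (3 notes) (three triplet quarters span one half) = 16; a full quarter-note triplet (3 notes) (three triplet quarters span one half) = 16; dotted sixteenth note = 3; half note = 16; dotted whole note = 48; whole = 32; sixteenth note = 2.
Sum: 8 + 4 + 6 + 3 + 16 + 16 + 3 + 16 + 48 + 32 + 2 = 154.
154 ÷ 48 = 3 complete bars with 10 thirty-second notes remaining.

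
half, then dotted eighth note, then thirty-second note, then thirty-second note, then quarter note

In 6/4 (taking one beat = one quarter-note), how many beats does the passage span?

One quarter-note beat = 8 thirty-second notes.
Each duration in thirty-second notes: half = 16; dotted eighth note = 6; thirty-second note = 1; thirty-second note = 1; quarter note = 8.
Sum: 16 + 6 + 1 + 1 + 8 = 32.
32 ÷ 8 = 4 beats.

4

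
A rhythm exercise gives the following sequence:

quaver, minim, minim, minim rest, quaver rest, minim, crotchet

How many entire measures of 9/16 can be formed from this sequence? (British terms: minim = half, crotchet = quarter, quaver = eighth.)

One bar of 9/16 = 9 sixteenth notes.
Working in sixteenth notes: quaver = 2; minim = 8; minim = 8; minim rest = 8; quaver rest = 2; minim = 8; crotchet = 4.
Total: 2 + 8 + 8 + 8 + 2 + 8 + 4 = 40.
40 ÷ 9 = 4 complete bars with 4 left over.

4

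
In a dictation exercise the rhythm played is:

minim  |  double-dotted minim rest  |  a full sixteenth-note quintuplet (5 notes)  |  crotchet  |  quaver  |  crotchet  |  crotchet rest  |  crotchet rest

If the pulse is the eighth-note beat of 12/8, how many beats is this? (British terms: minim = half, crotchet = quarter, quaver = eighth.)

22

One eighth-note beat = 2 sixteenth notes.
In sixteenth notes: minim = 8; double-dotted minim rest = 14; a full sixteenth-note quintuplet (5 notes) (five quintuplet sixteenths span one quarter) = 4; crotchet = 4; quaver = 2; crotchet = 4; crotchet rest = 4; crotchet rest = 4.
Total: 8 + 14 + 4 + 4 + 2 + 4 + 4 + 4 = 44.
44 ÷ 2 = 22 beats.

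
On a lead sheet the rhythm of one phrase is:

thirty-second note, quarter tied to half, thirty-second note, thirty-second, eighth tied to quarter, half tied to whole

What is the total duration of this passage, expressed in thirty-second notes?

Working in thirty-second notes: thirty-second note = 1; quarter tied to half (quarter + half) = 24; thirty-second note = 1; thirty-second = 1; eighth tied to quarter (eighth + quarter) = 12; half tied to whole (half + whole) = 48.
Total: 1 + 24 + 1 + 1 + 12 + 48 = 87 thirty-second notes.

87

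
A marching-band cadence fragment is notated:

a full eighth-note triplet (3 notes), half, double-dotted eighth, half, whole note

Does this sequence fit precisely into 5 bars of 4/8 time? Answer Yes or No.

One bar of 4/8 = 16 thirty-second notes, so 5 bars = 80.
In thirty-second notes: a full eighth-note triplet (3 notes) (three triplet eighths span one quarter) = 8; half = 16; double-dotted eighth = 7; half = 16; whole note = 32.
Adding: 8 + 16 + 7 + 16 + 32 = 79.
79 falls short of 80, so the answer is No.

No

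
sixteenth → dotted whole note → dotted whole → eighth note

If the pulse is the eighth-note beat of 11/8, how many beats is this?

25.5

One eighth-note beat = 2 sixteenth notes.
Each duration in sixteenth notes: sixteenth = 1; dotted whole note = 24; dotted whole = 24; eighth note = 2.
Sum: 1 + 24 + 24 + 2 = 51.
51 ÷ 2 = 25.5 beats.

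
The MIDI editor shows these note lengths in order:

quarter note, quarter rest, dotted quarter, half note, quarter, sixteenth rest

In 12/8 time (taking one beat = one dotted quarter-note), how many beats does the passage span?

4.5

One dotted quarter-note beat = 6 sixteenth notes.
In sixteenth notes: quarter note = 4; quarter rest = 4; dotted quarter = 6; half note = 8; quarter = 4; sixteenth rest = 1.
Adding: 4 + 4 + 6 + 8 + 4 + 1 = 27.
27 ÷ 6 = 4.5 beats.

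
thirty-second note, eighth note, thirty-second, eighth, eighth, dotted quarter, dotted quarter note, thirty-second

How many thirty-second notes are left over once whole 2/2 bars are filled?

One bar of 2/2 = 32 thirty-second notes.
Express everything in thirty-second notes: thirty-second note = 1; eighth note = 4; thirty-second = 1; eighth = 4; eighth = 4; dotted quarter = 12; dotted quarter note = 12; thirty-second = 1.
Adding: 1 + 4 + 1 + 4 + 4 + 12 + 12 + 1 = 39.
39 ÷ 32 = 1 complete bar with 7 thirty-second notes remaining.

7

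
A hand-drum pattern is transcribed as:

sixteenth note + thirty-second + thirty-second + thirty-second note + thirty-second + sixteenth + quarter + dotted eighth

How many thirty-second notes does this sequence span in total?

22

Express everything in thirty-second notes: sixteenth note = 2; thirty-second = 1; thirty-second = 1; thirty-second note = 1; thirty-second = 1; sixteenth = 2; quarter = 8; dotted eighth = 6.
Sum: 2 + 1 + 1 + 1 + 1 + 2 + 8 + 6 = 22 thirty-second notes.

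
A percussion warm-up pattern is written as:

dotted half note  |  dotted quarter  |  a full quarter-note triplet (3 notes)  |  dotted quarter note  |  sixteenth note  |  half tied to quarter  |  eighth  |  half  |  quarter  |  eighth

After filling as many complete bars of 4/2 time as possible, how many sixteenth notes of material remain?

One bar of 4/2 = 32 sixteenth notes.
Working in sixteenth notes: dotted half note = 12; dotted quarter = 6; a full quarter-note triplet (3 notes) (three triplet quarters span one half) = 8; dotted quarter note = 6; sixteenth note = 1; half tied to quarter (half + quarter) = 12; eighth = 2; half = 8; quarter = 4; eighth = 2.
Sum: 12 + 6 + 8 + 6 + 1 + 12 + 2 + 8 + 4 + 2 = 61.
61 ÷ 32 = 1 complete bar with 29 sixteenth notes remaining.

29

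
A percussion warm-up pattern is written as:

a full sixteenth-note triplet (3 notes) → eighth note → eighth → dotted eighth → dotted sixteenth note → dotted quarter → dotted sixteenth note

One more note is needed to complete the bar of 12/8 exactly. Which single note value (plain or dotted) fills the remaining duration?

dotted quarter note

The bar of 12/8 = 48 thirty-second notes.
Convert each value to thirty-second notes: a full sixteenth-note triplet (3 notes) (three triplet sixteenths span one eighth) = 4; eighth note = 4; eighth = 4; dotted eighth = 6; dotted sixteenth note = 3; dotted quarter = 12; dotted sixteenth note = 3.
Adding: 4 + 4 + 4 + 6 + 3 + 12 + 3 = 36.
Remaining: 48 − 36 = 12 thirty-second notes, which is a dotted quarter note.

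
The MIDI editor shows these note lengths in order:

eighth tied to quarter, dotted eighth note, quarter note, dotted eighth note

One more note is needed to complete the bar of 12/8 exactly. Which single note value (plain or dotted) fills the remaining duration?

half note

The bar of 12/8 = 24 sixteenth notes.
Each duration in sixteenth notes: eighth tied to quarter (eighth + quarter) = 6; dotted eighth note = 3; quarter note = 4; dotted eighth note = 3.
Sum: 6 + 3 + 4 + 3 = 16.
Remaining: 24 − 16 = 8 sixteenth notes, which is a half note.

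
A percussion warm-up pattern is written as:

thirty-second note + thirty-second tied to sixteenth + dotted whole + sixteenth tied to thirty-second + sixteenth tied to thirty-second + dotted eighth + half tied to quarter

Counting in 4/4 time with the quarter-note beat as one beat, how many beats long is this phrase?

One quarter-note beat = 8 thirty-second notes.
Each duration in thirty-second notes: thirty-second note = 1; thirty-second tied to sixteenth (thirty-second + sixteenth) = 3; dotted whole = 48; sixteenth tied to thirty-second (sixteenth + thirty-second) = 3; sixteenth tied to thirty-second (sixteenth + thirty-second) = 3; dotted eighth = 6; half tied to quarter (half + quarter) = 24.
Total: 1 + 3 + 48 + 3 + 3 + 6 + 24 = 88.
88 ÷ 8 = 11 beats.

11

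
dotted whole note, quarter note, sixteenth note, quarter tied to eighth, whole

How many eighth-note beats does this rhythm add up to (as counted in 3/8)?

One eighth-note beat = 2 sixteenth notes.
Each duration in sixteenth notes: dotted whole note = 24; quarter note = 4; sixteenth note = 1; quarter tied to eighth (quarter + eighth) = 6; whole = 16.
Total: 24 + 4 + 1 + 6 + 16 = 51.
51 ÷ 2 = 25.5 beats.

25.5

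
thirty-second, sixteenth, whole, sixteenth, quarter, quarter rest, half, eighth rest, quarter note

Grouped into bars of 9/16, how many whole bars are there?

4

One bar of 9/16 = 18 thirty-second notes.
Each duration in thirty-second notes: thirty-second = 1; sixteenth = 2; whole = 32; sixteenth = 2; quarter = 8; quarter rest = 8; half = 16; eighth rest = 4; quarter note = 8.
Adding: 1 + 2 + 32 + 2 + 8 + 8 + 16 + 4 + 8 = 81.
81 ÷ 18 = 4 complete bars with 9 left over.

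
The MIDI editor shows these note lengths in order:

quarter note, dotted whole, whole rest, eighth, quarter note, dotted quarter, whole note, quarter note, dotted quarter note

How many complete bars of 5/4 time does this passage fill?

One bar of 5/4 = 10 eighth notes.
Convert each value to eighth notes: quarter note = 2; dotted whole = 12; whole rest = 8; eighth = 1; quarter note = 2; dotted quarter = 3; whole note = 8; quarter note = 2; dotted quarter note = 3.
Adding: 2 + 12 + 8 + 1 + 2 + 3 + 8 + 2 + 3 = 41.
41 ÷ 10 = 4 complete bars with 1 left over.

4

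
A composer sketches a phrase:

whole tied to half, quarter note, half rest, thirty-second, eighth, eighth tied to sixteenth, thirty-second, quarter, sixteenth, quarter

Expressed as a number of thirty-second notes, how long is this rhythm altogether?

Each duration in thirty-second notes: whole tied to half (whole + half) = 48; quarter note = 8; half rest = 16; thirty-second = 1; eighth = 4; eighth tied to sixteenth (eighth + sixteenth) = 6; thirty-second = 1; quarter = 8; sixteenth = 2; quarter = 8.
Total: 48 + 8 + 16 + 1 + 4 + 6 + 1 + 8 + 2 + 8 = 102 thirty-second notes.

102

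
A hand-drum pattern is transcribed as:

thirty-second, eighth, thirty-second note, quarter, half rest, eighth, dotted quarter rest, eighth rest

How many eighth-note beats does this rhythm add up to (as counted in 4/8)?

One eighth-note beat = 4 thirty-second notes.
In thirty-second notes: thirty-second = 1; eighth = 4; thirty-second note = 1; quarter = 8; half rest = 16; eighth = 4; dotted quarter rest = 12; eighth rest = 4.
Altogether 1 + 4 + 1 + 8 + 16 + 4 + 12 + 4 = 50.
50 ÷ 4 = 12.5 beats.

12.5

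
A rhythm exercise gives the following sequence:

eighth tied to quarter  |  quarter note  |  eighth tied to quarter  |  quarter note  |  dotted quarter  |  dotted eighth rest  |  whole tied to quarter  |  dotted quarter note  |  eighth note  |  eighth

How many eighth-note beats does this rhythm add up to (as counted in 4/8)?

One eighth-note beat = 2 sixteenth notes.
Each duration in sixteenth notes: eighth tied to quarter (eighth + quarter) = 6; quarter note = 4; eighth tied to quarter (eighth + quarter) = 6; quarter note = 4; dotted quarter = 6; dotted eighth rest = 3; whole tied to quarter (whole + quarter) = 20; dotted quarter note = 6; eighth note = 2; eighth = 2.
Total: 6 + 4 + 6 + 4 + 6 + 3 + 20 + 6 + 2 + 2 = 59.
59 ÷ 2 = 29.5 beats.

29.5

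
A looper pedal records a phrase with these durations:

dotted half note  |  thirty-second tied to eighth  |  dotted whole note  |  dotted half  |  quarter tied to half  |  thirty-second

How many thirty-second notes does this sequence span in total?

Working in thirty-second notes: dotted half note = 24; thirty-second tied to eighth (thirty-second + eighth) = 5; dotted whole note = 48; dotted half = 24; quarter tied to half (quarter + half) = 24; thirty-second = 1.
Adding: 24 + 5 + 48 + 24 + 24 + 1 = 126 thirty-second notes.

126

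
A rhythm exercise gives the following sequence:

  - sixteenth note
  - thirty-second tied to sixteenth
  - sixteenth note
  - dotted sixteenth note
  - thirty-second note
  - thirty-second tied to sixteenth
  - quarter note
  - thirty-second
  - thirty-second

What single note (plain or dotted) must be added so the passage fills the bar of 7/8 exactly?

eighth note

The bar of 7/8 = 28 thirty-second notes.
Express everything in thirty-second notes: sixteenth note = 2; thirty-second tied to sixteenth (thirty-second + sixteenth) = 3; sixteenth note = 2; dotted sixteenth note = 3; thirty-second note = 1; thirty-second tied to sixteenth (thirty-second + sixteenth) = 3; quarter note = 8; thirty-second = 1; thirty-second = 1.
Sum: 2 + 3 + 2 + 3 + 1 + 3 + 8 + 1 + 1 = 24.
Remaining: 28 − 24 = 4 thirty-second notes, which is a eighth note.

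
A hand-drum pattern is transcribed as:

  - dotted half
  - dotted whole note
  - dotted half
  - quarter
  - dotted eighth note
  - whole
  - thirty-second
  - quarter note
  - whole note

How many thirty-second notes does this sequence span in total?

Working in thirty-second notes: dotted half = 24; dotted whole note = 48; dotted half = 24; quarter = 8; dotted eighth note = 6; whole = 32; thirty-second = 1; quarter note = 8; whole note = 32.
Total: 24 + 48 + 24 + 8 + 6 + 32 + 1 + 8 + 32 = 183 thirty-second notes.

183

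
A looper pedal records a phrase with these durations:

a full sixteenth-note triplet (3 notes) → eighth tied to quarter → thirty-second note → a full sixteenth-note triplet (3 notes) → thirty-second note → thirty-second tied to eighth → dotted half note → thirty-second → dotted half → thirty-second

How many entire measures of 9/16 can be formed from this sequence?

One bar of 9/16 = 18 thirty-second notes.
Working in thirty-second notes: a full sixteenth-note triplet (3 notes) (three triplet sixteenths span one eighth) = 4; eighth tied to quarter (eighth + quarter) = 12; thirty-second note = 1; a full sixteenth-note triplet (3 notes) (three triplet sixteenths span one eighth) = 4; thirty-second note = 1; thirty-second tied to eighth (thirty-second + eighth) = 5; dotted half note = 24; thirty-second = 1; dotted half = 24; thirty-second = 1.
Altogether 4 + 12 + 1 + 4 + 1 + 5 + 24 + 1 + 24 + 1 = 77.
77 ÷ 18 = 4 complete bars with 5 left over.

4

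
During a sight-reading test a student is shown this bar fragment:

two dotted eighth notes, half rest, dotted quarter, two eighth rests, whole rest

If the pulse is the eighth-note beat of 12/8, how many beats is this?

20

One eighth-note beat = 2 sixteenth notes.
In sixteenth notes: dotted eighth note = 3; dotted eighth note = 3; half rest = 8; dotted quarter = 6; eighth rest = 2; eighth rest = 2; whole rest = 16.
Adding: 3 + 3 + 8 + 6 + 2 + 2 + 16 = 40.
40 ÷ 2 = 20 beats.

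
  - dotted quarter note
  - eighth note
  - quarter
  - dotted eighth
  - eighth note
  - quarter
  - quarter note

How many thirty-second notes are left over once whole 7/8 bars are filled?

One bar of 7/8 = 14 sixteenth notes.
Express everything in sixteenth notes: dotted quarter note = 6; eighth note = 2; quarter = 4; dotted eighth = 3; eighth note = 2; quarter = 4; quarter note = 4.
Sum: 6 + 2 + 4 + 3 + 2 + 4 + 4 = 25.
25 ÷ 14 = 1 complete bar with 11 sixteenth notes remaining = 22 thirty-second notes.

22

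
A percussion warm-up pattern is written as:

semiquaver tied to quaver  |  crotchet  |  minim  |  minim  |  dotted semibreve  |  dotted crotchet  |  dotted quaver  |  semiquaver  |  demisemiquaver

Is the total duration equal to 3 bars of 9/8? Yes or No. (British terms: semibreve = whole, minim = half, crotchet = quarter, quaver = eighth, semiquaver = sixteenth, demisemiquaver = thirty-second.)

No

One bar of 9/8 = 36 thirty-second notes, so 3 bars = 108.
Convert each value to thirty-second notes: semiquaver tied to quaver (semiquaver + quaver) = 6; crotchet = 8; minim = 16; minim = 16; dotted semibreve = 48; dotted crotchet = 12; dotted quaver = 6; semiquaver = 2; demisemiquaver = 1.
Altogether 6 + 8 + 16 + 16 + 48 + 12 + 6 + 2 + 1 = 115.
115 exceeds 108, so the answer is No.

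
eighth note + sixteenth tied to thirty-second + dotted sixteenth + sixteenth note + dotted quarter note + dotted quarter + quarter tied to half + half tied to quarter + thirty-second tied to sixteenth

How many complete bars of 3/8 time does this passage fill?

One bar of 3/8 = 12 thirty-second notes.
Each duration in thirty-second notes: eighth note = 4; sixteenth tied to thirty-second (sixteenth + thirty-second) = 3; dotted sixteenth = 3; sixteenth note = 2; dotted quarter note = 12; dotted quarter = 12; quarter tied to half (quarter + half) = 24; half tied to quarter (half + quarter) = 24; thirty-second tied to sixteenth (thirty-second + sixteenth) = 3.
Sum: 4 + 3 + 3 + 2 + 12 + 12 + 24 + 24 + 3 = 87.
87 ÷ 12 = 7 complete bars with 3 left over.

7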